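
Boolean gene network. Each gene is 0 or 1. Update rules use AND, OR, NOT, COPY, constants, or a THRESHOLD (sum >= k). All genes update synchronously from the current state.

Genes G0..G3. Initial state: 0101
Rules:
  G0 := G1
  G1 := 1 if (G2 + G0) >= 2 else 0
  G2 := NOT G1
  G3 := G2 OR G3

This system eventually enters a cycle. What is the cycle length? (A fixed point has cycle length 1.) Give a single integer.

Answer: 1

Derivation:
Step 0: 0101
Step 1: G0=G1=1 G1=(0+0>=2)=0 G2=NOT G1=NOT 1=0 G3=G2|G3=0|1=1 -> 1001
Step 2: G0=G1=0 G1=(0+1>=2)=0 G2=NOT G1=NOT 0=1 G3=G2|G3=0|1=1 -> 0011
Step 3: G0=G1=0 G1=(1+0>=2)=0 G2=NOT G1=NOT 0=1 G3=G2|G3=1|1=1 -> 0011
State from step 3 equals state from step 2 -> cycle length 1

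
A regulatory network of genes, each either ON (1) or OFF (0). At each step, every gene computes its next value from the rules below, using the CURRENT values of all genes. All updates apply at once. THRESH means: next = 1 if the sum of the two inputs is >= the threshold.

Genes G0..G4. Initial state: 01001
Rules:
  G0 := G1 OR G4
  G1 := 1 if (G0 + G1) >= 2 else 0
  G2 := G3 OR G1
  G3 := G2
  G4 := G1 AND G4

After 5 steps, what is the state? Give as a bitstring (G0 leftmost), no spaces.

Step 1: G0=G1|G4=1|1=1 G1=(0+1>=2)=0 G2=G3|G1=0|1=1 G3=G2=0 G4=G1&G4=1&1=1 -> 10101
Step 2: G0=G1|G4=0|1=1 G1=(1+0>=2)=0 G2=G3|G1=0|0=0 G3=G2=1 G4=G1&G4=0&1=0 -> 10010
Step 3: G0=G1|G4=0|0=0 G1=(1+0>=2)=0 G2=G3|G1=1|0=1 G3=G2=0 G4=G1&G4=0&0=0 -> 00100
Step 4: G0=G1|G4=0|0=0 G1=(0+0>=2)=0 G2=G3|G1=0|0=0 G3=G2=1 G4=G1&G4=0&0=0 -> 00010
Step 5: G0=G1|G4=0|0=0 G1=(0+0>=2)=0 G2=G3|G1=1|0=1 G3=G2=0 G4=G1&G4=0&0=0 -> 00100

00100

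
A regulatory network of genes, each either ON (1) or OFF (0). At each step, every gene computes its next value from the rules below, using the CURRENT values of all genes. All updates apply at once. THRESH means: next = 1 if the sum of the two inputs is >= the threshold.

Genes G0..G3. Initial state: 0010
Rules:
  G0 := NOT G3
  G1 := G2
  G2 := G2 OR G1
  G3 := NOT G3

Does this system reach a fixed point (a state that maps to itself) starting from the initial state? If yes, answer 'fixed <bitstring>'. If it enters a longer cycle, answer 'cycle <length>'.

Step 0: 0010
Step 1: G0=NOT G3=NOT 0=1 G1=G2=1 G2=G2|G1=1|0=1 G3=NOT G3=NOT 0=1 -> 1111
Step 2: G0=NOT G3=NOT 1=0 G1=G2=1 G2=G2|G1=1|1=1 G3=NOT G3=NOT 1=0 -> 0110
Step 3: G0=NOT G3=NOT 0=1 G1=G2=1 G2=G2|G1=1|1=1 G3=NOT G3=NOT 0=1 -> 1111
Cycle of length 2 starting at step 1 -> no fixed point

Answer: cycle 2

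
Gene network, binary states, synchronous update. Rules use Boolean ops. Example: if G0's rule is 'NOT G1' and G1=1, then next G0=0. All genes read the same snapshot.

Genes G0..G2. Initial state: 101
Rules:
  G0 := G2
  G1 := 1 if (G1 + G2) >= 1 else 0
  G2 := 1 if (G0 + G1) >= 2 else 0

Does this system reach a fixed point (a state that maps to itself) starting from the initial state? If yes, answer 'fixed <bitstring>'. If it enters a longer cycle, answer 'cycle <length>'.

Answer: cycle 2

Derivation:
Step 0: 101
Step 1: G0=G2=1 G1=(0+1>=1)=1 G2=(1+0>=2)=0 -> 110
Step 2: G0=G2=0 G1=(1+0>=1)=1 G2=(1+1>=2)=1 -> 011
Step 3: G0=G2=1 G1=(1+1>=1)=1 G2=(0+1>=2)=0 -> 110
Cycle of length 2 starting at step 1 -> no fixed point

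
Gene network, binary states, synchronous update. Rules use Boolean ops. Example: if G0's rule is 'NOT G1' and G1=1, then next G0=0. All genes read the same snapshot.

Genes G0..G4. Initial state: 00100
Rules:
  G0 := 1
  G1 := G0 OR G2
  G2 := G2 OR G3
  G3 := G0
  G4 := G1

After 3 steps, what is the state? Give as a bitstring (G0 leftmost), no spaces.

Step 1: G0=1(const) G1=G0|G2=0|1=1 G2=G2|G3=1|0=1 G3=G0=0 G4=G1=0 -> 11100
Step 2: G0=1(const) G1=G0|G2=1|1=1 G2=G2|G3=1|0=1 G3=G0=1 G4=G1=1 -> 11111
Step 3: G0=1(const) G1=G0|G2=1|1=1 G2=G2|G3=1|1=1 G3=G0=1 G4=G1=1 -> 11111

11111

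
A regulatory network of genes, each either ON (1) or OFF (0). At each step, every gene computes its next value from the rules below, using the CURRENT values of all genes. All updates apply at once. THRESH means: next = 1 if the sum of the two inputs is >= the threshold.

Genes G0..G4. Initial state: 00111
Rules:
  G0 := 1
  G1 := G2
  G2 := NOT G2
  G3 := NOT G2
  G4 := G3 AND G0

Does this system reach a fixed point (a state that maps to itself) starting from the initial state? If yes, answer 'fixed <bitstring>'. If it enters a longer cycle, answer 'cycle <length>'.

Step 0: 00111
Step 1: G0=1(const) G1=G2=1 G2=NOT G2=NOT 1=0 G3=NOT G2=NOT 1=0 G4=G3&G0=1&0=0 -> 11000
Step 2: G0=1(const) G1=G2=0 G2=NOT G2=NOT 0=1 G3=NOT G2=NOT 0=1 G4=G3&G0=0&1=0 -> 10110
Step 3: G0=1(const) G1=G2=1 G2=NOT G2=NOT 1=0 G3=NOT G2=NOT 1=0 G4=G3&G0=1&1=1 -> 11001
Step 4: G0=1(const) G1=G2=0 G2=NOT G2=NOT 0=1 G3=NOT G2=NOT 0=1 G4=G3&G0=0&1=0 -> 10110
Cycle of length 2 starting at step 2 -> no fixed point

Answer: cycle 2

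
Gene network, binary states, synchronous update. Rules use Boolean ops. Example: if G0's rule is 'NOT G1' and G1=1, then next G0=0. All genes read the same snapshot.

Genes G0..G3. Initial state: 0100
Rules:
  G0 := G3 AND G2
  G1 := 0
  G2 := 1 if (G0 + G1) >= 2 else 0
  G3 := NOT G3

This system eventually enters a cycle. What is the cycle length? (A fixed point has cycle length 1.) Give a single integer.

Step 0: 0100
Step 1: G0=G3&G2=0&0=0 G1=0(const) G2=(0+1>=2)=0 G3=NOT G3=NOT 0=1 -> 0001
Step 2: G0=G3&G2=1&0=0 G1=0(const) G2=(0+0>=2)=0 G3=NOT G3=NOT 1=0 -> 0000
Step 3: G0=G3&G2=0&0=0 G1=0(const) G2=(0+0>=2)=0 G3=NOT G3=NOT 0=1 -> 0001
State from step 3 equals state from step 1 -> cycle length 2

Answer: 2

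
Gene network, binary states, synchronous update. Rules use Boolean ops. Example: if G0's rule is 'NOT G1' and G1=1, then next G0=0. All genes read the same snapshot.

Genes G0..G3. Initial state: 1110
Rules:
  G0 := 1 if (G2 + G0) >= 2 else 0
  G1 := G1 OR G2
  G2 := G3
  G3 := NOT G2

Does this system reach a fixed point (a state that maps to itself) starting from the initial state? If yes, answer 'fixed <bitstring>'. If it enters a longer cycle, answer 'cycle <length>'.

Step 0: 1110
Step 1: G0=(1+1>=2)=1 G1=G1|G2=1|1=1 G2=G3=0 G3=NOT G2=NOT 1=0 -> 1100
Step 2: G0=(0+1>=2)=0 G1=G1|G2=1|0=1 G2=G3=0 G3=NOT G2=NOT 0=1 -> 0101
Step 3: G0=(0+0>=2)=0 G1=G1|G2=1|0=1 G2=G3=1 G3=NOT G2=NOT 0=1 -> 0111
Step 4: G0=(1+0>=2)=0 G1=G1|G2=1|1=1 G2=G3=1 G3=NOT G2=NOT 1=0 -> 0110
Step 5: G0=(1+0>=2)=0 G1=G1|G2=1|1=1 G2=G3=0 G3=NOT G2=NOT 1=0 -> 0100
Step 6: G0=(0+0>=2)=0 G1=G1|G2=1|0=1 G2=G3=0 G3=NOT G2=NOT 0=1 -> 0101
Cycle of length 4 starting at step 2 -> no fixed point

Answer: cycle 4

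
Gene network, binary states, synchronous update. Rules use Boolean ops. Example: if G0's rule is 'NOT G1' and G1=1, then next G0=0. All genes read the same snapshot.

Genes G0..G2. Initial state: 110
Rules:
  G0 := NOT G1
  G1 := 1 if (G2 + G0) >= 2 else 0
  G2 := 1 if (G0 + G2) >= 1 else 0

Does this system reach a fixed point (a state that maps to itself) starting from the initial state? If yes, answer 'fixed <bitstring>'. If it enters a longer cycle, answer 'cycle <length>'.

Answer: cycle 4

Derivation:
Step 0: 110
Step 1: G0=NOT G1=NOT 1=0 G1=(0+1>=2)=0 G2=(1+0>=1)=1 -> 001
Step 2: G0=NOT G1=NOT 0=1 G1=(1+0>=2)=0 G2=(0+1>=1)=1 -> 101
Step 3: G0=NOT G1=NOT 0=1 G1=(1+1>=2)=1 G2=(1+1>=1)=1 -> 111
Step 4: G0=NOT G1=NOT 1=0 G1=(1+1>=2)=1 G2=(1+1>=1)=1 -> 011
Step 5: G0=NOT G1=NOT 1=0 G1=(1+0>=2)=0 G2=(0+1>=1)=1 -> 001
Cycle of length 4 starting at step 1 -> no fixed point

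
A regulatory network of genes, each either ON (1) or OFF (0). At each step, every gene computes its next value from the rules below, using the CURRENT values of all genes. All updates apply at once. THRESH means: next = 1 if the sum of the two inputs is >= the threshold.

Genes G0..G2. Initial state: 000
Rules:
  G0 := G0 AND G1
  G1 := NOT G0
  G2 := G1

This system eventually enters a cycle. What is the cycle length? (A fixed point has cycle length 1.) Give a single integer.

Step 0: 000
Step 1: G0=G0&G1=0&0=0 G1=NOT G0=NOT 0=1 G2=G1=0 -> 010
Step 2: G0=G0&G1=0&1=0 G1=NOT G0=NOT 0=1 G2=G1=1 -> 011
Step 3: G0=G0&G1=0&1=0 G1=NOT G0=NOT 0=1 G2=G1=1 -> 011
State from step 3 equals state from step 2 -> cycle length 1

Answer: 1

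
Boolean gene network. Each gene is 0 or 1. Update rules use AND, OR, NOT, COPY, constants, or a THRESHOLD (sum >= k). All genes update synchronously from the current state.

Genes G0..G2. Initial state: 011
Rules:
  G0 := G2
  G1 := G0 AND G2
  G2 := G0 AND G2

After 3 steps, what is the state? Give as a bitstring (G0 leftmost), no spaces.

Step 1: G0=G2=1 G1=G0&G2=0&1=0 G2=G0&G2=0&1=0 -> 100
Step 2: G0=G2=0 G1=G0&G2=1&0=0 G2=G0&G2=1&0=0 -> 000
Step 3: G0=G2=0 G1=G0&G2=0&0=0 G2=G0&G2=0&0=0 -> 000

000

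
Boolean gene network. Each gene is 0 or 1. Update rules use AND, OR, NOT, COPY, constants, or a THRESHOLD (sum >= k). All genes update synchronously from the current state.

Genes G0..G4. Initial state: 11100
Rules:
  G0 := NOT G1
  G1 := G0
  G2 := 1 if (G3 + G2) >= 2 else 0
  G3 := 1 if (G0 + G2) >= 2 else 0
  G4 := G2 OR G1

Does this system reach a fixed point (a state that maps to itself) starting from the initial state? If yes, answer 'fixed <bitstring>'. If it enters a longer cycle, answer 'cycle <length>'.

Step 0: 11100
Step 1: G0=NOT G1=NOT 1=0 G1=G0=1 G2=(0+1>=2)=0 G3=(1+1>=2)=1 G4=G2|G1=1|1=1 -> 01011
Step 2: G0=NOT G1=NOT 1=0 G1=G0=0 G2=(1+0>=2)=0 G3=(0+0>=2)=0 G4=G2|G1=0|1=1 -> 00001
Step 3: G0=NOT G1=NOT 0=1 G1=G0=0 G2=(0+0>=2)=0 G3=(0+0>=2)=0 G4=G2|G1=0|0=0 -> 10000
Step 4: G0=NOT G1=NOT 0=1 G1=G0=1 G2=(0+0>=2)=0 G3=(1+0>=2)=0 G4=G2|G1=0|0=0 -> 11000
Step 5: G0=NOT G1=NOT 1=0 G1=G0=1 G2=(0+0>=2)=0 G3=(1+0>=2)=0 G4=G2|G1=0|1=1 -> 01001
Step 6: G0=NOT G1=NOT 1=0 G1=G0=0 G2=(0+0>=2)=0 G3=(0+0>=2)=0 G4=G2|G1=0|1=1 -> 00001
Cycle of length 4 starting at step 2 -> no fixed point

Answer: cycle 4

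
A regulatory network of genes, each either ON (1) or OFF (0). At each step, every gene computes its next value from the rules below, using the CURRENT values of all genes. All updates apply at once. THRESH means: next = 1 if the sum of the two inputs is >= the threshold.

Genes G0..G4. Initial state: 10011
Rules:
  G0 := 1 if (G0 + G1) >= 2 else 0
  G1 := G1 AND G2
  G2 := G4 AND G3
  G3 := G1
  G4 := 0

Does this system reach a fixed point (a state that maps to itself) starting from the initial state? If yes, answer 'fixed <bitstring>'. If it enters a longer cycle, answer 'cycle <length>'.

Step 0: 10011
Step 1: G0=(1+0>=2)=0 G1=G1&G2=0&0=0 G2=G4&G3=1&1=1 G3=G1=0 G4=0(const) -> 00100
Step 2: G0=(0+0>=2)=0 G1=G1&G2=0&1=0 G2=G4&G3=0&0=0 G3=G1=0 G4=0(const) -> 00000
Step 3: G0=(0+0>=2)=0 G1=G1&G2=0&0=0 G2=G4&G3=0&0=0 G3=G1=0 G4=0(const) -> 00000
Fixed point reached at step 2: 00000

Answer: fixed 00000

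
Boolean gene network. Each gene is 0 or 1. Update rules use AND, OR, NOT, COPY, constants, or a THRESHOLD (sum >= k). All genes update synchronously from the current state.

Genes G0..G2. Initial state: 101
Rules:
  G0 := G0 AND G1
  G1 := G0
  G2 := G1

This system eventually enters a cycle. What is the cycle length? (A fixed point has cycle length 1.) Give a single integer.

Answer: 1

Derivation:
Step 0: 101
Step 1: G0=G0&G1=1&0=0 G1=G0=1 G2=G1=0 -> 010
Step 2: G0=G0&G1=0&1=0 G1=G0=0 G2=G1=1 -> 001
Step 3: G0=G0&G1=0&0=0 G1=G0=0 G2=G1=0 -> 000
Step 4: G0=G0&G1=0&0=0 G1=G0=0 G2=G1=0 -> 000
State from step 4 equals state from step 3 -> cycle length 1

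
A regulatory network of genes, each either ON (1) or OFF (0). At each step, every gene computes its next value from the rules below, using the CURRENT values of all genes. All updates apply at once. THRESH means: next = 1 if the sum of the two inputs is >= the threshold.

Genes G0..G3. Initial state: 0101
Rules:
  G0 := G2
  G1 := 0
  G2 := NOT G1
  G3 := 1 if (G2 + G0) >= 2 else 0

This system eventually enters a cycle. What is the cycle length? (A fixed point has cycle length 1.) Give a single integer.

Answer: 1

Derivation:
Step 0: 0101
Step 1: G0=G2=0 G1=0(const) G2=NOT G1=NOT 1=0 G3=(0+0>=2)=0 -> 0000
Step 2: G0=G2=0 G1=0(const) G2=NOT G1=NOT 0=1 G3=(0+0>=2)=0 -> 0010
Step 3: G0=G2=1 G1=0(const) G2=NOT G1=NOT 0=1 G3=(1+0>=2)=0 -> 1010
Step 4: G0=G2=1 G1=0(const) G2=NOT G1=NOT 0=1 G3=(1+1>=2)=1 -> 1011
Step 5: G0=G2=1 G1=0(const) G2=NOT G1=NOT 0=1 G3=(1+1>=2)=1 -> 1011
State from step 5 equals state from step 4 -> cycle length 1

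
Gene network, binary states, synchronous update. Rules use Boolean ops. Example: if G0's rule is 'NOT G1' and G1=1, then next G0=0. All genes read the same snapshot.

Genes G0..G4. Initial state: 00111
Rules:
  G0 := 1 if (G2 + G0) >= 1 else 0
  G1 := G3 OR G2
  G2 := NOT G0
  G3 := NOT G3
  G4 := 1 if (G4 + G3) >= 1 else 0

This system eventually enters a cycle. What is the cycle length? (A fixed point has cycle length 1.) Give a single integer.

Answer: 2

Derivation:
Step 0: 00111
Step 1: G0=(1+0>=1)=1 G1=G3|G2=1|1=1 G2=NOT G0=NOT 0=1 G3=NOT G3=NOT 1=0 G4=(1+1>=1)=1 -> 11101
Step 2: G0=(1+1>=1)=1 G1=G3|G2=0|1=1 G2=NOT G0=NOT 1=0 G3=NOT G3=NOT 0=1 G4=(1+0>=1)=1 -> 11011
Step 3: G0=(0+1>=1)=1 G1=G3|G2=1|0=1 G2=NOT G0=NOT 1=0 G3=NOT G3=NOT 1=0 G4=(1+1>=1)=1 -> 11001
Step 4: G0=(0+1>=1)=1 G1=G3|G2=0|0=0 G2=NOT G0=NOT 1=0 G3=NOT G3=NOT 0=1 G4=(1+0>=1)=1 -> 10011
Step 5: G0=(0+1>=1)=1 G1=G3|G2=1|0=1 G2=NOT G0=NOT 1=0 G3=NOT G3=NOT 1=0 G4=(1+1>=1)=1 -> 11001
State from step 5 equals state from step 3 -> cycle length 2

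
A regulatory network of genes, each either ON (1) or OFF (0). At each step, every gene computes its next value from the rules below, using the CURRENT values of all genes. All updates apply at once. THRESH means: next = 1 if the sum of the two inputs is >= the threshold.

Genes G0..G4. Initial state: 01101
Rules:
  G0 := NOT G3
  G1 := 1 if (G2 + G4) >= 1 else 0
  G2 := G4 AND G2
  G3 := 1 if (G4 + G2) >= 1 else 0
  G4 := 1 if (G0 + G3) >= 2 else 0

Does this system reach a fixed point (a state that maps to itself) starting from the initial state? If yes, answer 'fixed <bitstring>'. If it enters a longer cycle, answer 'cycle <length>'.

Step 0: 01101
Step 1: G0=NOT G3=NOT 0=1 G1=(1+1>=1)=1 G2=G4&G2=1&1=1 G3=(1+1>=1)=1 G4=(0+0>=2)=0 -> 11110
Step 2: G0=NOT G3=NOT 1=0 G1=(1+0>=1)=1 G2=G4&G2=0&1=0 G3=(0+1>=1)=1 G4=(1+1>=2)=1 -> 01011
Step 3: G0=NOT G3=NOT 1=0 G1=(0+1>=1)=1 G2=G4&G2=1&0=0 G3=(1+0>=1)=1 G4=(0+1>=2)=0 -> 01010
Step 4: G0=NOT G3=NOT 1=0 G1=(0+0>=1)=0 G2=G4&G2=0&0=0 G3=(0+0>=1)=0 G4=(0+1>=2)=0 -> 00000
Step 5: G0=NOT G3=NOT 0=1 G1=(0+0>=1)=0 G2=G4&G2=0&0=0 G3=(0+0>=1)=0 G4=(0+0>=2)=0 -> 10000
Step 6: G0=NOT G3=NOT 0=1 G1=(0+0>=1)=0 G2=G4&G2=0&0=0 G3=(0+0>=1)=0 G4=(1+0>=2)=0 -> 10000
Fixed point reached at step 5: 10000

Answer: fixed 10000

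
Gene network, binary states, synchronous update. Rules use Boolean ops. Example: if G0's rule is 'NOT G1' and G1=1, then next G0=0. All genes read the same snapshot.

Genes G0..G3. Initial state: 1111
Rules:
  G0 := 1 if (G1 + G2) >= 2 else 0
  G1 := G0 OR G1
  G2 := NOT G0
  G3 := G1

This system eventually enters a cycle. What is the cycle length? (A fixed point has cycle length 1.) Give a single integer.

Answer: 4

Derivation:
Step 0: 1111
Step 1: G0=(1+1>=2)=1 G1=G0|G1=1|1=1 G2=NOT G0=NOT 1=0 G3=G1=1 -> 1101
Step 2: G0=(1+0>=2)=0 G1=G0|G1=1|1=1 G2=NOT G0=NOT 1=0 G3=G1=1 -> 0101
Step 3: G0=(1+0>=2)=0 G1=G0|G1=0|1=1 G2=NOT G0=NOT 0=1 G3=G1=1 -> 0111
Step 4: G0=(1+1>=2)=1 G1=G0|G1=0|1=1 G2=NOT G0=NOT 0=1 G3=G1=1 -> 1111
State from step 4 equals state from step 0 -> cycle length 4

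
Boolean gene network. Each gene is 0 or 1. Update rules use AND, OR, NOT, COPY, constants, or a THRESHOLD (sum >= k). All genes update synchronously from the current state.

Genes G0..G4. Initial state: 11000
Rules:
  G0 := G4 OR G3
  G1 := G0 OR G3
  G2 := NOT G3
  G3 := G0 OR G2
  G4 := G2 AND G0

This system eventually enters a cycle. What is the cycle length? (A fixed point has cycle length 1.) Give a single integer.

Step 0: 11000
Step 1: G0=G4|G3=0|0=0 G1=G0|G3=1|0=1 G2=NOT G3=NOT 0=1 G3=G0|G2=1|0=1 G4=G2&G0=0&1=0 -> 01110
Step 2: G0=G4|G3=0|1=1 G1=G0|G3=0|1=1 G2=NOT G3=NOT 1=0 G3=G0|G2=0|1=1 G4=G2&G0=1&0=0 -> 11010
Step 3: G0=G4|G3=0|1=1 G1=G0|G3=1|1=1 G2=NOT G3=NOT 1=0 G3=G0|G2=1|0=1 G4=G2&G0=0&1=0 -> 11010
State from step 3 equals state from step 2 -> cycle length 1

Answer: 1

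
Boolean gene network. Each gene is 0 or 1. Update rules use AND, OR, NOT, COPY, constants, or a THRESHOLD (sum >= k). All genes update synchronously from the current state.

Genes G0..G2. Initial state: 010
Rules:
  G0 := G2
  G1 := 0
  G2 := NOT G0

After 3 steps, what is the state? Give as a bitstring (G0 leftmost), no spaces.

Step 1: G0=G2=0 G1=0(const) G2=NOT G0=NOT 0=1 -> 001
Step 2: G0=G2=1 G1=0(const) G2=NOT G0=NOT 0=1 -> 101
Step 3: G0=G2=1 G1=0(const) G2=NOT G0=NOT 1=0 -> 100

100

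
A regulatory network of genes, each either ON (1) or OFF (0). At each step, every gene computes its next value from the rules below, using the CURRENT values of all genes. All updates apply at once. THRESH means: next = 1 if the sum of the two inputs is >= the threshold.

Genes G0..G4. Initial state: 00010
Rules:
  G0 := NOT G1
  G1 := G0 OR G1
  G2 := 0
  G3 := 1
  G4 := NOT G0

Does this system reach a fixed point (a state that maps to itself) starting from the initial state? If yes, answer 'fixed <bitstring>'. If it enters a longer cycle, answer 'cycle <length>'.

Answer: fixed 01011

Derivation:
Step 0: 00010
Step 1: G0=NOT G1=NOT 0=1 G1=G0|G1=0|0=0 G2=0(const) G3=1(const) G4=NOT G0=NOT 0=1 -> 10011
Step 2: G0=NOT G1=NOT 0=1 G1=G0|G1=1|0=1 G2=0(const) G3=1(const) G4=NOT G0=NOT 1=0 -> 11010
Step 3: G0=NOT G1=NOT 1=0 G1=G0|G1=1|1=1 G2=0(const) G3=1(const) G4=NOT G0=NOT 1=0 -> 01010
Step 4: G0=NOT G1=NOT 1=0 G1=G0|G1=0|1=1 G2=0(const) G3=1(const) G4=NOT G0=NOT 0=1 -> 01011
Step 5: G0=NOT G1=NOT 1=0 G1=G0|G1=0|1=1 G2=0(const) G3=1(const) G4=NOT G0=NOT 0=1 -> 01011
Fixed point reached at step 4: 01011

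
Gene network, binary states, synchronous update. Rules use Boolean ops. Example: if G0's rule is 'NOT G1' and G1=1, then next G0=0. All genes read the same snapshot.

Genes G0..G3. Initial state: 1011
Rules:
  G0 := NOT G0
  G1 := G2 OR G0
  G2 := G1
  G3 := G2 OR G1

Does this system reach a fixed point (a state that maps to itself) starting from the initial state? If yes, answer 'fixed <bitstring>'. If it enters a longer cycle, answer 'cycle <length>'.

Answer: cycle 2

Derivation:
Step 0: 1011
Step 1: G0=NOT G0=NOT 1=0 G1=G2|G0=1|1=1 G2=G1=0 G3=G2|G1=1|0=1 -> 0101
Step 2: G0=NOT G0=NOT 0=1 G1=G2|G0=0|0=0 G2=G1=1 G3=G2|G1=0|1=1 -> 1011
Cycle of length 2 starting at step 0 -> no fixed point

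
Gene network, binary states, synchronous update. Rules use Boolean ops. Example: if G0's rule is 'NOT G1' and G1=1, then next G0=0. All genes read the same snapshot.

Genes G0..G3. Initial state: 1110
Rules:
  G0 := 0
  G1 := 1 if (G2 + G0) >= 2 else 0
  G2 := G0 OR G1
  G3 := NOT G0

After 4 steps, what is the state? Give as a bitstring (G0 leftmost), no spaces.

Step 1: G0=0(const) G1=(1+1>=2)=1 G2=G0|G1=1|1=1 G3=NOT G0=NOT 1=0 -> 0110
Step 2: G0=0(const) G1=(1+0>=2)=0 G2=G0|G1=0|1=1 G3=NOT G0=NOT 0=1 -> 0011
Step 3: G0=0(const) G1=(1+0>=2)=0 G2=G0|G1=0|0=0 G3=NOT G0=NOT 0=1 -> 0001
Step 4: G0=0(const) G1=(0+0>=2)=0 G2=G0|G1=0|0=0 G3=NOT G0=NOT 0=1 -> 0001

0001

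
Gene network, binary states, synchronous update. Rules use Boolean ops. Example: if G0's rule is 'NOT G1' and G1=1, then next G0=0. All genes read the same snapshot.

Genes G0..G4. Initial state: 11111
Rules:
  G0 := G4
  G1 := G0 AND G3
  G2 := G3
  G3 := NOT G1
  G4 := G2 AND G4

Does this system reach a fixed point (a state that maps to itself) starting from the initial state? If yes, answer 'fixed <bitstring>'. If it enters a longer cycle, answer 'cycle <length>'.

Step 0: 11111
Step 1: G0=G4=1 G1=G0&G3=1&1=1 G2=G3=1 G3=NOT G1=NOT 1=0 G4=G2&G4=1&1=1 -> 11101
Step 2: G0=G4=1 G1=G0&G3=1&0=0 G2=G3=0 G3=NOT G1=NOT 1=0 G4=G2&G4=1&1=1 -> 10001
Step 3: G0=G4=1 G1=G0&G3=1&0=0 G2=G3=0 G3=NOT G1=NOT 0=1 G4=G2&G4=0&1=0 -> 10010
Step 4: G0=G4=0 G1=G0&G3=1&1=1 G2=G3=1 G3=NOT G1=NOT 0=1 G4=G2&G4=0&0=0 -> 01110
Step 5: G0=G4=0 G1=G0&G3=0&1=0 G2=G3=1 G3=NOT G1=NOT 1=0 G4=G2&G4=1&0=0 -> 00100
Step 6: G0=G4=0 G1=G0&G3=0&0=0 G2=G3=0 G3=NOT G1=NOT 0=1 G4=G2&G4=1&0=0 -> 00010
Step 7: G0=G4=0 G1=G0&G3=0&1=0 G2=G3=1 G3=NOT G1=NOT 0=1 G4=G2&G4=0&0=0 -> 00110
Step 8: G0=G4=0 G1=G0&G3=0&1=0 G2=G3=1 G3=NOT G1=NOT 0=1 G4=G2&G4=1&0=0 -> 00110
Fixed point reached at step 7: 00110

Answer: fixed 00110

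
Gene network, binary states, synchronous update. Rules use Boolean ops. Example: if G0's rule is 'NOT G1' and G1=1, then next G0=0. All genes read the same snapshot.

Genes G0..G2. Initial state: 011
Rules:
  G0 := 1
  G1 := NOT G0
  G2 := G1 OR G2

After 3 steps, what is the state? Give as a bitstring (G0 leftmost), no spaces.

Step 1: G0=1(const) G1=NOT G0=NOT 0=1 G2=G1|G2=1|1=1 -> 111
Step 2: G0=1(const) G1=NOT G0=NOT 1=0 G2=G1|G2=1|1=1 -> 101
Step 3: G0=1(const) G1=NOT G0=NOT 1=0 G2=G1|G2=0|1=1 -> 101

101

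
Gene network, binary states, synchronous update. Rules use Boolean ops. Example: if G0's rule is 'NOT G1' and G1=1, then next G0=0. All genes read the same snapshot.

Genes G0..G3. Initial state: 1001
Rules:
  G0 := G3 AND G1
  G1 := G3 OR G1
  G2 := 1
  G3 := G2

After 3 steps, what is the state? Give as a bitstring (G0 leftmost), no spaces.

Step 1: G0=G3&G1=1&0=0 G1=G3|G1=1|0=1 G2=1(const) G3=G2=0 -> 0110
Step 2: G0=G3&G1=0&1=0 G1=G3|G1=0|1=1 G2=1(const) G3=G2=1 -> 0111
Step 3: G0=G3&G1=1&1=1 G1=G3|G1=1|1=1 G2=1(const) G3=G2=1 -> 1111

1111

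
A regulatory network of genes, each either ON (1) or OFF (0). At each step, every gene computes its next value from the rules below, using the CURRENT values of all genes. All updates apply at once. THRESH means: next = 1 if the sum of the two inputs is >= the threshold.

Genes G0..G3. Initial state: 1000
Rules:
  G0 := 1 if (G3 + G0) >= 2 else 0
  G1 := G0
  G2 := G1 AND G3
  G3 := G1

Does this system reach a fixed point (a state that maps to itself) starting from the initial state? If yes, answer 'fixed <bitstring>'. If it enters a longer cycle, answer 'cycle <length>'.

Step 0: 1000
Step 1: G0=(0+1>=2)=0 G1=G0=1 G2=G1&G3=0&0=0 G3=G1=0 -> 0100
Step 2: G0=(0+0>=2)=0 G1=G0=0 G2=G1&G3=1&0=0 G3=G1=1 -> 0001
Step 3: G0=(1+0>=2)=0 G1=G0=0 G2=G1&G3=0&1=0 G3=G1=0 -> 0000
Step 4: G0=(0+0>=2)=0 G1=G0=0 G2=G1&G3=0&0=0 G3=G1=0 -> 0000
Fixed point reached at step 3: 0000

Answer: fixed 0000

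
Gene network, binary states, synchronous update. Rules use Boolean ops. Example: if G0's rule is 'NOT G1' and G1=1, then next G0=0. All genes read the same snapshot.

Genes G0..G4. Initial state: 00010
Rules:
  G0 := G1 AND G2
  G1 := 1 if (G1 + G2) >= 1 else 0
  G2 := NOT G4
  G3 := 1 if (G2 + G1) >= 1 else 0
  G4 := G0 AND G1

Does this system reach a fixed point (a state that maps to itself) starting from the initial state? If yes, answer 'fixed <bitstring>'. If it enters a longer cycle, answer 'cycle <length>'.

Answer: cycle 6

Derivation:
Step 0: 00010
Step 1: G0=G1&G2=0&0=0 G1=(0+0>=1)=0 G2=NOT G4=NOT 0=1 G3=(0+0>=1)=0 G4=G0&G1=0&0=0 -> 00100
Step 2: G0=G1&G2=0&1=0 G1=(0+1>=1)=1 G2=NOT G4=NOT 0=1 G3=(1+0>=1)=1 G4=G0&G1=0&0=0 -> 01110
Step 3: G0=G1&G2=1&1=1 G1=(1+1>=1)=1 G2=NOT G4=NOT 0=1 G3=(1+1>=1)=1 G4=G0&G1=0&1=0 -> 11110
Step 4: G0=G1&G2=1&1=1 G1=(1+1>=1)=1 G2=NOT G4=NOT 0=1 G3=(1+1>=1)=1 G4=G0&G1=1&1=1 -> 11111
Step 5: G0=G1&G2=1&1=1 G1=(1+1>=1)=1 G2=NOT G4=NOT 1=0 G3=(1+1>=1)=1 G4=G0&G1=1&1=1 -> 11011
Step 6: G0=G1&G2=1&0=0 G1=(1+0>=1)=1 G2=NOT G4=NOT 1=0 G3=(0+1>=1)=1 G4=G0&G1=1&1=1 -> 01011
Step 7: G0=G1&G2=1&0=0 G1=(1+0>=1)=1 G2=NOT G4=NOT 1=0 G3=(0+1>=1)=1 G4=G0&G1=0&1=0 -> 01010
Step 8: G0=G1&G2=1&0=0 G1=(1+0>=1)=1 G2=NOT G4=NOT 0=1 G3=(0+1>=1)=1 G4=G0&G1=0&1=0 -> 01110
Cycle of length 6 starting at step 2 -> no fixed point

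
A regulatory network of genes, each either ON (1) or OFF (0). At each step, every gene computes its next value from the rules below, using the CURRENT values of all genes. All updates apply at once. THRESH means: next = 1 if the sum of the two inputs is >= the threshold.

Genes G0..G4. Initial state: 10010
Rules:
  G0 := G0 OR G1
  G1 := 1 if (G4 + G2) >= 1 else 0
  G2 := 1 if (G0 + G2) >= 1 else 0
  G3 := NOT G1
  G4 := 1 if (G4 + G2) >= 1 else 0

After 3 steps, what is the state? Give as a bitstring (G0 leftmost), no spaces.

Step 1: G0=G0|G1=1|0=1 G1=(0+0>=1)=0 G2=(1+0>=1)=1 G3=NOT G1=NOT 0=1 G4=(0+0>=1)=0 -> 10110
Step 2: G0=G0|G1=1|0=1 G1=(0+1>=1)=1 G2=(1+1>=1)=1 G3=NOT G1=NOT 0=1 G4=(0+1>=1)=1 -> 11111
Step 3: G0=G0|G1=1|1=1 G1=(1+1>=1)=1 G2=(1+1>=1)=1 G3=NOT G1=NOT 1=0 G4=(1+1>=1)=1 -> 11101

11101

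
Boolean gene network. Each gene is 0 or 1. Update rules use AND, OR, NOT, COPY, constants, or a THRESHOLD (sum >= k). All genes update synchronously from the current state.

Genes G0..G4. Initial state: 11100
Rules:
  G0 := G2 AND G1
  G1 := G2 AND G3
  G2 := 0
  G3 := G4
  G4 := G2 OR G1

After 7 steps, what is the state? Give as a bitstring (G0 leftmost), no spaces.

Step 1: G0=G2&G1=1&1=1 G1=G2&G3=1&0=0 G2=0(const) G3=G4=0 G4=G2|G1=1|1=1 -> 10001
Step 2: G0=G2&G1=0&0=0 G1=G2&G3=0&0=0 G2=0(const) G3=G4=1 G4=G2|G1=0|0=0 -> 00010
Step 3: G0=G2&G1=0&0=0 G1=G2&G3=0&1=0 G2=0(const) G3=G4=0 G4=G2|G1=0|0=0 -> 00000
Step 4: G0=G2&G1=0&0=0 G1=G2&G3=0&0=0 G2=0(const) G3=G4=0 G4=G2|G1=0|0=0 -> 00000
Step 5: G0=G2&G1=0&0=0 G1=G2&G3=0&0=0 G2=0(const) G3=G4=0 G4=G2|G1=0|0=0 -> 00000
Step 6: G0=G2&G1=0&0=0 G1=G2&G3=0&0=0 G2=0(const) G3=G4=0 G4=G2|G1=0|0=0 -> 00000
Step 7: G0=G2&G1=0&0=0 G1=G2&G3=0&0=0 G2=0(const) G3=G4=0 G4=G2|G1=0|0=0 -> 00000

00000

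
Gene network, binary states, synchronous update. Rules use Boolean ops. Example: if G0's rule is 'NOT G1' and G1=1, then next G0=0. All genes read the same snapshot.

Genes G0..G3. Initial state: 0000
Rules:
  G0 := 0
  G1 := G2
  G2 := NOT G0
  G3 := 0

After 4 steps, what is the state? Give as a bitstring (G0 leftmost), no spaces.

Step 1: G0=0(const) G1=G2=0 G2=NOT G0=NOT 0=1 G3=0(const) -> 0010
Step 2: G0=0(const) G1=G2=1 G2=NOT G0=NOT 0=1 G3=0(const) -> 0110
Step 3: G0=0(const) G1=G2=1 G2=NOT G0=NOT 0=1 G3=0(const) -> 0110
Step 4: G0=0(const) G1=G2=1 G2=NOT G0=NOT 0=1 G3=0(const) -> 0110

0110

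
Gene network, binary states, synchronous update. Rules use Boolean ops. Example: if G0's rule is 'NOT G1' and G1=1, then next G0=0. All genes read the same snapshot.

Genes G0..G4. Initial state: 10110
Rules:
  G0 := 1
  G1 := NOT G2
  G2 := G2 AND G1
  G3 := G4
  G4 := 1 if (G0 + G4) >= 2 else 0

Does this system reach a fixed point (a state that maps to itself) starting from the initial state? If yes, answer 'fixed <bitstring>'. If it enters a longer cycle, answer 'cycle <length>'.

Step 0: 10110
Step 1: G0=1(const) G1=NOT G2=NOT 1=0 G2=G2&G1=1&0=0 G3=G4=0 G4=(1+0>=2)=0 -> 10000
Step 2: G0=1(const) G1=NOT G2=NOT 0=1 G2=G2&G1=0&0=0 G3=G4=0 G4=(1+0>=2)=0 -> 11000
Step 3: G0=1(const) G1=NOT G2=NOT 0=1 G2=G2&G1=0&1=0 G3=G4=0 G4=(1+0>=2)=0 -> 11000
Fixed point reached at step 2: 11000

Answer: fixed 11000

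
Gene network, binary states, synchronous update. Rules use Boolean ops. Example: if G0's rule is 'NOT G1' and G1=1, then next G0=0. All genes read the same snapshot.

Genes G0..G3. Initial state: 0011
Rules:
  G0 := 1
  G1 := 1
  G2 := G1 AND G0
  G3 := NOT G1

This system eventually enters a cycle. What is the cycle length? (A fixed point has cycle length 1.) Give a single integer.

Step 0: 0011
Step 1: G0=1(const) G1=1(const) G2=G1&G0=0&0=0 G3=NOT G1=NOT 0=1 -> 1101
Step 2: G0=1(const) G1=1(const) G2=G1&G0=1&1=1 G3=NOT G1=NOT 1=0 -> 1110
Step 3: G0=1(const) G1=1(const) G2=G1&G0=1&1=1 G3=NOT G1=NOT 1=0 -> 1110
State from step 3 equals state from step 2 -> cycle length 1

Answer: 1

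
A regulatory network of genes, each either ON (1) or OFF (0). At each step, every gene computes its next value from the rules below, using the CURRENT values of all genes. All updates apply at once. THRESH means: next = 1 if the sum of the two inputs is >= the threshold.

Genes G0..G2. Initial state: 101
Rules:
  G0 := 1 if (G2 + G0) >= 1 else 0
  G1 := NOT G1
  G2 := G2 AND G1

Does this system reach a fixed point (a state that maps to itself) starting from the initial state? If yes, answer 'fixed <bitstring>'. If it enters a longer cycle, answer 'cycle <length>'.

Answer: cycle 2

Derivation:
Step 0: 101
Step 1: G0=(1+1>=1)=1 G1=NOT G1=NOT 0=1 G2=G2&G1=1&0=0 -> 110
Step 2: G0=(0+1>=1)=1 G1=NOT G1=NOT 1=0 G2=G2&G1=0&1=0 -> 100
Step 3: G0=(0+1>=1)=1 G1=NOT G1=NOT 0=1 G2=G2&G1=0&0=0 -> 110
Cycle of length 2 starting at step 1 -> no fixed point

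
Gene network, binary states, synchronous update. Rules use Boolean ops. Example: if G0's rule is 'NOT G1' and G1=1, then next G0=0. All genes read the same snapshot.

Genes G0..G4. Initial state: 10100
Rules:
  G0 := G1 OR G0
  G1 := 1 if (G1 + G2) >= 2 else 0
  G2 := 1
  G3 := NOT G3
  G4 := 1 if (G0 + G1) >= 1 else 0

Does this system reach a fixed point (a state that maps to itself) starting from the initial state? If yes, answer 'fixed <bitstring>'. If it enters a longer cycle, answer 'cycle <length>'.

Step 0: 10100
Step 1: G0=G1|G0=0|1=1 G1=(0+1>=2)=0 G2=1(const) G3=NOT G3=NOT 0=1 G4=(1+0>=1)=1 -> 10111
Step 2: G0=G1|G0=0|1=1 G1=(0+1>=2)=0 G2=1(const) G3=NOT G3=NOT 1=0 G4=(1+0>=1)=1 -> 10101
Step 3: G0=G1|G0=0|1=1 G1=(0+1>=2)=0 G2=1(const) G3=NOT G3=NOT 0=1 G4=(1+0>=1)=1 -> 10111
Cycle of length 2 starting at step 1 -> no fixed point

Answer: cycle 2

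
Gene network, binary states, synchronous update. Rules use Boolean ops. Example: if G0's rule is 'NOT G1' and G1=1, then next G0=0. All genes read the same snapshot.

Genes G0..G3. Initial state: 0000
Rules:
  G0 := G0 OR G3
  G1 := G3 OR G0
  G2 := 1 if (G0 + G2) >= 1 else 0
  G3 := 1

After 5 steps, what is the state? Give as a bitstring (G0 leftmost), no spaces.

Step 1: G0=G0|G3=0|0=0 G1=G3|G0=0|0=0 G2=(0+0>=1)=0 G3=1(const) -> 0001
Step 2: G0=G0|G3=0|1=1 G1=G3|G0=1|0=1 G2=(0+0>=1)=0 G3=1(const) -> 1101
Step 3: G0=G0|G3=1|1=1 G1=G3|G0=1|1=1 G2=(1+0>=1)=1 G3=1(const) -> 1111
Step 4: G0=G0|G3=1|1=1 G1=G3|G0=1|1=1 G2=(1+1>=1)=1 G3=1(const) -> 1111
Step 5: G0=G0|G3=1|1=1 G1=G3|G0=1|1=1 G2=(1+1>=1)=1 G3=1(const) -> 1111

1111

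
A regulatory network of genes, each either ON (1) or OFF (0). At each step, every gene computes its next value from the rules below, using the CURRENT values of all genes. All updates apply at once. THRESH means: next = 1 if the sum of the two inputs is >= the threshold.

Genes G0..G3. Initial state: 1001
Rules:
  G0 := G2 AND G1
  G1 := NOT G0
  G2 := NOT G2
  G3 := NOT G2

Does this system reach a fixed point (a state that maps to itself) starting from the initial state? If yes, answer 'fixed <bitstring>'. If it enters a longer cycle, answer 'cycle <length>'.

Answer: cycle 4

Derivation:
Step 0: 1001
Step 1: G0=G2&G1=0&0=0 G1=NOT G0=NOT 1=0 G2=NOT G2=NOT 0=1 G3=NOT G2=NOT 0=1 -> 0011
Step 2: G0=G2&G1=1&0=0 G1=NOT G0=NOT 0=1 G2=NOT G2=NOT 1=0 G3=NOT G2=NOT 1=0 -> 0100
Step 3: G0=G2&G1=0&1=0 G1=NOT G0=NOT 0=1 G2=NOT G2=NOT 0=1 G3=NOT G2=NOT 0=1 -> 0111
Step 4: G0=G2&G1=1&1=1 G1=NOT G0=NOT 0=1 G2=NOT G2=NOT 1=0 G3=NOT G2=NOT 1=0 -> 1100
Step 5: G0=G2&G1=0&1=0 G1=NOT G0=NOT 1=0 G2=NOT G2=NOT 0=1 G3=NOT G2=NOT 0=1 -> 0011
Cycle of length 4 starting at step 1 -> no fixed point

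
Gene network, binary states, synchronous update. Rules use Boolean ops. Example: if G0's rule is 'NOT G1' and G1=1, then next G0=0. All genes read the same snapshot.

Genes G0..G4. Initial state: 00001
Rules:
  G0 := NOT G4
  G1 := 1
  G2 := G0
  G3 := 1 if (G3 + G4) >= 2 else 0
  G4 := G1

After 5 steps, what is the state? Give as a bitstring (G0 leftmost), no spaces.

Step 1: G0=NOT G4=NOT 1=0 G1=1(const) G2=G0=0 G3=(0+1>=2)=0 G4=G1=0 -> 01000
Step 2: G0=NOT G4=NOT 0=1 G1=1(const) G2=G0=0 G3=(0+0>=2)=0 G4=G1=1 -> 11001
Step 3: G0=NOT G4=NOT 1=0 G1=1(const) G2=G0=1 G3=(0+1>=2)=0 G4=G1=1 -> 01101
Step 4: G0=NOT G4=NOT 1=0 G1=1(const) G2=G0=0 G3=(0+1>=2)=0 G4=G1=1 -> 01001
Step 5: G0=NOT G4=NOT 1=0 G1=1(const) G2=G0=0 G3=(0+1>=2)=0 G4=G1=1 -> 01001

01001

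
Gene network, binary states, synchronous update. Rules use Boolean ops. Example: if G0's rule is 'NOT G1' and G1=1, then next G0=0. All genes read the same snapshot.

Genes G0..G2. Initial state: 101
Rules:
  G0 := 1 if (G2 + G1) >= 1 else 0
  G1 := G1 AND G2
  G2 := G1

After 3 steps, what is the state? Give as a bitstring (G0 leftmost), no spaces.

Step 1: G0=(1+0>=1)=1 G1=G1&G2=0&1=0 G2=G1=0 -> 100
Step 2: G0=(0+0>=1)=0 G1=G1&G2=0&0=0 G2=G1=0 -> 000
Step 3: G0=(0+0>=1)=0 G1=G1&G2=0&0=0 G2=G1=0 -> 000

000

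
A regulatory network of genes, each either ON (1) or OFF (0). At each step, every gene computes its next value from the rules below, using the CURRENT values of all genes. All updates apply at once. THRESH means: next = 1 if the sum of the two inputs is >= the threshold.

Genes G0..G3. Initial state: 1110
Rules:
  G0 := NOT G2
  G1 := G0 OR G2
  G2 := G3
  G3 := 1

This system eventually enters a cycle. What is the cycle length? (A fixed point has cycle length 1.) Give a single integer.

Answer: 1

Derivation:
Step 0: 1110
Step 1: G0=NOT G2=NOT 1=0 G1=G0|G2=1|1=1 G2=G3=0 G3=1(const) -> 0101
Step 2: G0=NOT G2=NOT 0=1 G1=G0|G2=0|0=0 G2=G3=1 G3=1(const) -> 1011
Step 3: G0=NOT G2=NOT 1=0 G1=G0|G2=1|1=1 G2=G3=1 G3=1(const) -> 0111
Step 4: G0=NOT G2=NOT 1=0 G1=G0|G2=0|1=1 G2=G3=1 G3=1(const) -> 0111
State from step 4 equals state from step 3 -> cycle length 1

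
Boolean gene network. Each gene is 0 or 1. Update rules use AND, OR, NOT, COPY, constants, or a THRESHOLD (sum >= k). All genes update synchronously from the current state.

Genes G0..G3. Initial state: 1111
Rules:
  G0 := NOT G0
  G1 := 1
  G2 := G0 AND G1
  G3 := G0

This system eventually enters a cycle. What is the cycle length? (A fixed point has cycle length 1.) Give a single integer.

Answer: 2

Derivation:
Step 0: 1111
Step 1: G0=NOT G0=NOT 1=0 G1=1(const) G2=G0&G1=1&1=1 G3=G0=1 -> 0111
Step 2: G0=NOT G0=NOT 0=1 G1=1(const) G2=G0&G1=0&1=0 G3=G0=0 -> 1100
Step 3: G0=NOT G0=NOT 1=0 G1=1(const) G2=G0&G1=1&1=1 G3=G0=1 -> 0111
State from step 3 equals state from step 1 -> cycle length 2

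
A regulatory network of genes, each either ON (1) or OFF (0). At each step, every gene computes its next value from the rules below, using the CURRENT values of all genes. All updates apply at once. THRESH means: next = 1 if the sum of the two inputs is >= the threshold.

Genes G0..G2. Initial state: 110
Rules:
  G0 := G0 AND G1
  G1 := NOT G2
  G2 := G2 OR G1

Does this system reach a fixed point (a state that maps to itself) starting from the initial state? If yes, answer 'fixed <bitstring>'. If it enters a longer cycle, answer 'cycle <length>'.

Step 0: 110
Step 1: G0=G0&G1=1&1=1 G1=NOT G2=NOT 0=1 G2=G2|G1=0|1=1 -> 111
Step 2: G0=G0&G1=1&1=1 G1=NOT G2=NOT 1=0 G2=G2|G1=1|1=1 -> 101
Step 3: G0=G0&G1=1&0=0 G1=NOT G2=NOT 1=0 G2=G2|G1=1|0=1 -> 001
Step 4: G0=G0&G1=0&0=0 G1=NOT G2=NOT 1=0 G2=G2|G1=1|0=1 -> 001
Fixed point reached at step 3: 001

Answer: fixed 001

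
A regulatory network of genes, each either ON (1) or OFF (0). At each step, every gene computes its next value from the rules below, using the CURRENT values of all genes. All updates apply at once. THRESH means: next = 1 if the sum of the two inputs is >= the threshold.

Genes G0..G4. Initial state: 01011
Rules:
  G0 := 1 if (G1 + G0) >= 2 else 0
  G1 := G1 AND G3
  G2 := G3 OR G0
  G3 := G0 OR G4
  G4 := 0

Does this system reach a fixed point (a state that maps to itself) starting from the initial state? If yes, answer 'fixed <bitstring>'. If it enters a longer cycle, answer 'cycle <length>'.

Step 0: 01011
Step 1: G0=(1+0>=2)=0 G1=G1&G3=1&1=1 G2=G3|G0=1|0=1 G3=G0|G4=0|1=1 G4=0(const) -> 01110
Step 2: G0=(1+0>=2)=0 G1=G1&G3=1&1=1 G2=G3|G0=1|0=1 G3=G0|G4=0|0=0 G4=0(const) -> 01100
Step 3: G0=(1+0>=2)=0 G1=G1&G3=1&0=0 G2=G3|G0=0|0=0 G3=G0|G4=0|0=0 G4=0(const) -> 00000
Step 4: G0=(0+0>=2)=0 G1=G1&G3=0&0=0 G2=G3|G0=0|0=0 G3=G0|G4=0|0=0 G4=0(const) -> 00000
Fixed point reached at step 3: 00000

Answer: fixed 00000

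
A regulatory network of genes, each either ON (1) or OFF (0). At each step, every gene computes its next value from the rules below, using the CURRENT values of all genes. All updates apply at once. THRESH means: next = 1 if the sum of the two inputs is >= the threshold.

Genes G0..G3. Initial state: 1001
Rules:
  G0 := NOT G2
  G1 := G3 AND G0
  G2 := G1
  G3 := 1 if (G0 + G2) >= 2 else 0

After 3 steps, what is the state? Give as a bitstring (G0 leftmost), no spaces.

Step 1: G0=NOT G2=NOT 0=1 G1=G3&G0=1&1=1 G2=G1=0 G3=(1+0>=2)=0 -> 1100
Step 2: G0=NOT G2=NOT 0=1 G1=G3&G0=0&1=0 G2=G1=1 G3=(1+0>=2)=0 -> 1010
Step 3: G0=NOT G2=NOT 1=0 G1=G3&G0=0&1=0 G2=G1=0 G3=(1+1>=2)=1 -> 0001

0001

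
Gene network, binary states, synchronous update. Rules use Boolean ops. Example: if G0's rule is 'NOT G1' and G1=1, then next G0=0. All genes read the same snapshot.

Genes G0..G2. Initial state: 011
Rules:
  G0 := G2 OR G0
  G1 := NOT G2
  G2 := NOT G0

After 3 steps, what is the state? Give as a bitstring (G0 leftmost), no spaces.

Step 1: G0=G2|G0=1|0=1 G1=NOT G2=NOT 1=0 G2=NOT G0=NOT 0=1 -> 101
Step 2: G0=G2|G0=1|1=1 G1=NOT G2=NOT 1=0 G2=NOT G0=NOT 1=0 -> 100
Step 3: G0=G2|G0=0|1=1 G1=NOT G2=NOT 0=1 G2=NOT G0=NOT 1=0 -> 110

110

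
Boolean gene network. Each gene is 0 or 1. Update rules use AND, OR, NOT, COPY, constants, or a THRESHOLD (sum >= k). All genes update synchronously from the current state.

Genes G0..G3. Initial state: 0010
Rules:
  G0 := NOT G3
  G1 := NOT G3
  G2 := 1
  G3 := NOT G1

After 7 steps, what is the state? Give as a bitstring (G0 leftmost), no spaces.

Step 1: G0=NOT G3=NOT 0=1 G1=NOT G3=NOT 0=1 G2=1(const) G3=NOT G1=NOT 0=1 -> 1111
Step 2: G0=NOT G3=NOT 1=0 G1=NOT G3=NOT 1=0 G2=1(const) G3=NOT G1=NOT 1=0 -> 0010
Step 3: G0=NOT G3=NOT 0=1 G1=NOT G3=NOT 0=1 G2=1(const) G3=NOT G1=NOT 0=1 -> 1111
Step 4: G0=NOT G3=NOT 1=0 G1=NOT G3=NOT 1=0 G2=1(const) G3=NOT G1=NOT 1=0 -> 0010
Step 5: G0=NOT G3=NOT 0=1 G1=NOT G3=NOT 0=1 G2=1(const) G3=NOT G1=NOT 0=1 -> 1111
Step 6: G0=NOT G3=NOT 1=0 G1=NOT G3=NOT 1=0 G2=1(const) G3=NOT G1=NOT 1=0 -> 0010
Step 7: G0=NOT G3=NOT 0=1 G1=NOT G3=NOT 0=1 G2=1(const) G3=NOT G1=NOT 0=1 -> 1111

1111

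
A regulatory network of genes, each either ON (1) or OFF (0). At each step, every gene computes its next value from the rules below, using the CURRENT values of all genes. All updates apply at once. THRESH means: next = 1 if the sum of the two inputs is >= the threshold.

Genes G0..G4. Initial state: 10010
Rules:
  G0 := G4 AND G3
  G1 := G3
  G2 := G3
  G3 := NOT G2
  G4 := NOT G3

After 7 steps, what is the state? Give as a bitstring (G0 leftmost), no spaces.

Step 1: G0=G4&G3=0&1=0 G1=G3=1 G2=G3=1 G3=NOT G2=NOT 0=1 G4=NOT G3=NOT 1=0 -> 01110
Step 2: G0=G4&G3=0&1=0 G1=G3=1 G2=G3=1 G3=NOT G2=NOT 1=0 G4=NOT G3=NOT 1=0 -> 01100
Step 3: G0=G4&G3=0&0=0 G1=G3=0 G2=G3=0 G3=NOT G2=NOT 1=0 G4=NOT G3=NOT 0=1 -> 00001
Step 4: G0=G4&G3=1&0=0 G1=G3=0 G2=G3=0 G3=NOT G2=NOT 0=1 G4=NOT G3=NOT 0=1 -> 00011
Step 5: G0=G4&G3=1&1=1 G1=G3=1 G2=G3=1 G3=NOT G2=NOT 0=1 G4=NOT G3=NOT 1=0 -> 11110
Step 6: G0=G4&G3=0&1=0 G1=G3=1 G2=G3=1 G3=NOT G2=NOT 1=0 G4=NOT G3=NOT 1=0 -> 01100
Step 7: G0=G4&G3=0&0=0 G1=G3=0 G2=G3=0 G3=NOT G2=NOT 1=0 G4=NOT G3=NOT 0=1 -> 00001

00001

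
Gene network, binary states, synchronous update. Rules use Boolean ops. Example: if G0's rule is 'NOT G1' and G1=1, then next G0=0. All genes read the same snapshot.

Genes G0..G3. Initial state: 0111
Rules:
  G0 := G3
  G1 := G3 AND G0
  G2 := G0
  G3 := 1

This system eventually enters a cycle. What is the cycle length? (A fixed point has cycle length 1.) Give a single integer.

Step 0: 0111
Step 1: G0=G3=1 G1=G3&G0=1&0=0 G2=G0=0 G3=1(const) -> 1001
Step 2: G0=G3=1 G1=G3&G0=1&1=1 G2=G0=1 G3=1(const) -> 1111
Step 3: G0=G3=1 G1=G3&G0=1&1=1 G2=G0=1 G3=1(const) -> 1111
State from step 3 equals state from step 2 -> cycle length 1

Answer: 1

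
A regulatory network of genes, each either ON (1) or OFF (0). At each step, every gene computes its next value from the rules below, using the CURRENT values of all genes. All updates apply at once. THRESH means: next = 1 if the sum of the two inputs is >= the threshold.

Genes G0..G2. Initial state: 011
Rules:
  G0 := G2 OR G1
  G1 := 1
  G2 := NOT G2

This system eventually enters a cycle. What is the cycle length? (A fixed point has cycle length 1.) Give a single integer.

Step 0: 011
Step 1: G0=G2|G1=1|1=1 G1=1(const) G2=NOT G2=NOT 1=0 -> 110
Step 2: G0=G2|G1=0|1=1 G1=1(const) G2=NOT G2=NOT 0=1 -> 111
Step 3: G0=G2|G1=1|1=1 G1=1(const) G2=NOT G2=NOT 1=0 -> 110
State from step 3 equals state from step 1 -> cycle length 2

Answer: 2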